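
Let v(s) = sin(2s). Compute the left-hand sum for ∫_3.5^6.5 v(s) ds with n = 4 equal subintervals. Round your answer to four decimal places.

Δs = (6.5 − 3.5)/4 = 0.75.
Left endpoints: 3.5, 4.25, 5, 5.75.
v(3.5) ≈ 0.6570, v(4.25) ≈ 0.7985, v(5) ≈ -0.5440, v(5.75) ≈ -0.8755.
Sum = Δs · [v(3.5) + v(4.25) + v(5) + v(5.75)].
Sum ≈ 0.0270.

0.0270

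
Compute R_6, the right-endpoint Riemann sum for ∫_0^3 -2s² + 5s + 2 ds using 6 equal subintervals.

9.5

Δs = (3 − 0)/6 = 0.5.
Right endpoints: 0.5, 1, 1.5, 2, 2.5, 3.
f(0.5) = 4, f(1) = 5, f(1.5) = 5, f(2) = 4, f(2.5) = 2, f(3) = -1.
Sum = Δs · [f(0.5) + f(1) + f(1.5) + ...].
Sum = 9.5.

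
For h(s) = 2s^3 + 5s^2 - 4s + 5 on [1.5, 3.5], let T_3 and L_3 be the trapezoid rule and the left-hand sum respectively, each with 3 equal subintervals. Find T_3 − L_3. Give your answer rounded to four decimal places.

40.3333

T_3 ≈ 131.296296.
L_3 ≈ 90.962963.
T_3 − L_3 ≈ 40.3333.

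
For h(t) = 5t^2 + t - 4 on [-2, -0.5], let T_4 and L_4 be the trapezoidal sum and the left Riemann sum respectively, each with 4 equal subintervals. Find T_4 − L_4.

-3.234375

T_4 = 5.42578125.
L_4 = 8.66015625.
T_4 − L_4 = -3.234375.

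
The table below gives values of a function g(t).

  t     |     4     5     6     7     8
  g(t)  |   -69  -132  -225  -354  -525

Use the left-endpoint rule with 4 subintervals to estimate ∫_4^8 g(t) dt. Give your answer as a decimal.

Δt = 1.
Sum = 1·[(-69) + (-132) + (-225) + (-354)] = -780.

-780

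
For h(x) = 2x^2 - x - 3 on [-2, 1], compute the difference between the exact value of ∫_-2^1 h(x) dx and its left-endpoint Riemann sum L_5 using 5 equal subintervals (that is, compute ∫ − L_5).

-3.06

Exact integral: ∫_-2^1 h(x) dx = -1.5.
L_5 = 1.56.
Error = -1.5 − 1.56 = -3.06.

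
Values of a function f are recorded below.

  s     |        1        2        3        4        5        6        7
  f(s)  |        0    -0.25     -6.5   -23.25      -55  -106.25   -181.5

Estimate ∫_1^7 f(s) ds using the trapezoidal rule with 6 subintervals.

Δs = 1.
T_6 = (1/2)·[0 + 2·(-0.25) + 2·(-6.5) + 2·(-23.25) + 2·(-55) + 2·(-106.25) + (-181.5)] = -282.

-282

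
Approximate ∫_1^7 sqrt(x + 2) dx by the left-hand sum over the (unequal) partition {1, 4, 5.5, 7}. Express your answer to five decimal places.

Subinterval widths: 3, 1.5, 1.5.
Left endpoints: 1, 4, 5.5.
f(1) ≈ 1.73205, f(4) ≈ 2.44949, f(5.5) ≈ 2.73861.
Sum = Σ Δx_i · f(x_i).
Sum ≈ 12.97831.

12.97831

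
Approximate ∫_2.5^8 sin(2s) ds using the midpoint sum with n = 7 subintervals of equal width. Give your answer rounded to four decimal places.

0.6894

Δs = (8 − 2.5)/7 = 11/14.
Midpoints: 81/28, 103/28, 125/28, 5.25, 169/28, 191/28, 213/28.
f(81/28) ≈ -0.4772, f(103/28) ≈ 0.8791, f(125/28) ≈ 0.4761, f(5.25) ≈ -0.8797, f(169/28) ≈ -0.4750, f(191/28) ≈ 0.8803, f(213/28) ≈ 0.4739.
Sum = Δs · [f(81/28) + f(103/28) + f(125/28) + ...].
Sum ≈ 0.6894.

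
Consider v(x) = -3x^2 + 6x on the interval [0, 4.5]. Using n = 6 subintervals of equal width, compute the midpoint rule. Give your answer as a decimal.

Δx = (4.5 − 0)/6 = 0.75.
Midpoints: 0.375, 1.125, 1.875, 2.625, 3.375, 4.125.
v(0.375) = 1.828125, v(1.125) = 2.953125, v(1.875) = 0.703125, v(2.625) = -4.921875, v(3.375) = -13.921875, v(4.125) = -26.296875.
Sum = Δx · [v(0.375) + v(1.125) + v(1.875) + ...].
Sum = -29.7421875.

-29.7421875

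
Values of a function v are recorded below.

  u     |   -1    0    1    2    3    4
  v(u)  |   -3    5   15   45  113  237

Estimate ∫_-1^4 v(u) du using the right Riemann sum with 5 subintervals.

415

Δu = 1.
Sum = 1·[5 + 15 + 45 + 113 + 237] = 415.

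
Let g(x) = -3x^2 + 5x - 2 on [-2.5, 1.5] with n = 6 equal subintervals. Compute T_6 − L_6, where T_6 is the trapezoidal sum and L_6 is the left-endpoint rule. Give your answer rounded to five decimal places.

T_6 ≈ -37.8888889.
L_6 ≈ -48.5555556.
T_6 − L_6 ≈ 10.66667.

10.66667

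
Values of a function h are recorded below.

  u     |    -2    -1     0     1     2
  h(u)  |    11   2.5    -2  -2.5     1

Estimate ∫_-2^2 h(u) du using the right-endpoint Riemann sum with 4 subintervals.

-1

Δu = 1.
Sum = 1·[2.5 + (-2) + (-2.5) + 1] = -1.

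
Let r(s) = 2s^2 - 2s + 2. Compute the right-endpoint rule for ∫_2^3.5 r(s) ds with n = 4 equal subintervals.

20.6015625

Δs = (3.5 − 2)/4 = 0.375.
Right endpoints: 2.375, 2.75, 3.125, 3.5.
r(2.375) = 8.53125, r(2.75) = 11.625, r(3.125) = 15.28125, r(3.5) = 19.5.
Sum = Δs · [r(2.375) + r(2.75) + r(3.125) + r(3.5)].
Sum = 20.6015625.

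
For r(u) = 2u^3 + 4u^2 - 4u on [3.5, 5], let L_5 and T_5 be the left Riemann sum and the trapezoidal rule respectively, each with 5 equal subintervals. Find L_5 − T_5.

L_5 = 290.745.
T_5 = 322.1325.
L_5 − T_5 = -31.3875.

-31.3875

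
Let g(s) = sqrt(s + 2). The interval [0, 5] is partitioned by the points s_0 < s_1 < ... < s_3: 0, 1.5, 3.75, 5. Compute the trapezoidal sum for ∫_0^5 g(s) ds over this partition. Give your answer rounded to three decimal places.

Subinterval widths: 1.5, 2.25, 1.25.
g(0) ≈ 1.414, g(1.5) ≈ 1.871, g(3.75) ≈ 2.398, g(5) ≈ 2.646.
On each subinterval the trapezoid contributes (Δs_i/2)·[g(s_{i-1}) + g(s_i)].
Sum ≈ 10.418.

10.418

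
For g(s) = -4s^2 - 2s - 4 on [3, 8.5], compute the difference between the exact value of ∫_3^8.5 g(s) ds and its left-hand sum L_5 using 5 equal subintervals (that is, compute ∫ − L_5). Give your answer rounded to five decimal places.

-140.76333

Exact integral: ∫_3^8.5 g(s) ds ≈ -868.0833333.
L_5 = -727.32.
Error ≈ -868.0833333 − (-727.32) ≈ -140.76333.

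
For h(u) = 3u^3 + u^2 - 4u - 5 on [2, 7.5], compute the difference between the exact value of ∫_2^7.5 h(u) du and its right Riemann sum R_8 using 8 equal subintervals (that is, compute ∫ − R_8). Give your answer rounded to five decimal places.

Exact integral: ∫_2^7.5 h(u) du ≈ 2367.0052083.
R_8 ≈ 2823.1677246.
Error ≈ 2367.0052083 − 2823.1677246 ≈ -456.16252.

-456.16252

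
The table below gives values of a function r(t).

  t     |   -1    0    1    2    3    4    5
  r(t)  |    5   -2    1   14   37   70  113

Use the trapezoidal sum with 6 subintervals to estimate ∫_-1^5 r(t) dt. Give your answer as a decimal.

Δt = 1.
T_6 = (1/2)·[5 + 2·(-2) + 2·1 + 2·14 + 2·37 + 2·70 + 113] = 179.

179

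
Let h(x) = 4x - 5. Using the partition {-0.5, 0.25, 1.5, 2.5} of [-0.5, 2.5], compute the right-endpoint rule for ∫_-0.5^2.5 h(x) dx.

3.25

Subinterval widths: 0.75, 1.25, 1.
Right endpoints: 0.25, 1.5, 2.5.
h(0.25) = -4, h(1.5) = 1, h(2.5) = 5.
Sum = Σ Δx_i · h(x_i).
Sum = 3.25.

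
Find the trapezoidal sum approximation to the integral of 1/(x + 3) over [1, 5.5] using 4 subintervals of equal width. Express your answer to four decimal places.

Δx = (5.5 − 1)/4 = 1.125.
f(1) = 0.25, f(2.125) = 8/41, f(3.25) = 0.16, f(4.375) = 8/59, f(5.5) = 2/17.
T_4 = (Δx/2)·[f(x_0) + 2f(x_1) + 2f(x_2) + 2f(x_3) + f(x_4)].
Sum ≈ 0.7589.

0.7589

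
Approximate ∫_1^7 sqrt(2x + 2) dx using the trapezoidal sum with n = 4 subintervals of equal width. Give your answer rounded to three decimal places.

18.620

Δx = (7 − 1)/4 = 1.5.
f(1) ≈ 2.000, f(2.5) ≈ 2.646, f(4) ≈ 3.162, f(5.5) ≈ 3.606, f(7) ≈ 4.000.
T_4 = (Δx/2)·[f(x_0) + 2f(x_1) + 2f(x_2) + 2f(x_3) + f(x_4)].
Sum ≈ 18.620.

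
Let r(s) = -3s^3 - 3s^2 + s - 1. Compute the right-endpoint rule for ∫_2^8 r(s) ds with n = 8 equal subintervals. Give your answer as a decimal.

-4199.25

Δs = (8 − 2)/8 = 0.75.
Right endpoints: 2.75, 3.5, 4.25, 5, 5.75, 6.5, 7.25, 8.
r(2.75) = -83.328125, r(3.5) = -162.875, r(4.25) = -281.234375, r(5) = -446, r(5.75) = -664.765625, r(6.5) = -945.125, r(7.25) = -1294.671875, r(8) = -1721.
Sum = Δs · [r(2.75) + r(3.5) + r(4.25) + ...].
Sum = -4199.25.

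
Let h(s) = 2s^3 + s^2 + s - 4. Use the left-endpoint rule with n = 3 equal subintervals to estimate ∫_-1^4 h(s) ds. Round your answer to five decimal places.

Δs = (4 − (-1))/3 = 5/3.
Left endpoints: -1, 2/3, 7/3.
h(-1) = -6, h(2/3) = -62/27, h(7/3) = 788/27.
Sum = Δs · [h(-1) + h(2/3) + h(7/3)].
Sum ≈ 34.81481.

34.81481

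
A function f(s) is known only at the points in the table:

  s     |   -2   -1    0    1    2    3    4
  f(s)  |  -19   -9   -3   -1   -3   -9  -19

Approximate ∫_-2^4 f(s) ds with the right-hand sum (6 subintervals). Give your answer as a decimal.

Δs = 1.
Sum = 1·[(-9) + (-3) + (-1) + (-3) + (-9) + (-19)] = -44.

-44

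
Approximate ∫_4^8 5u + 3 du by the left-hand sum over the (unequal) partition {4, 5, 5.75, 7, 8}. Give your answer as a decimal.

121.6875

Subinterval widths: 1, 0.75, 1.25, 1.
Left endpoints: 4, 5, 5.75, 7.
f(4) = 23, f(5) = 28, f(5.75) = 31.75, f(7) = 38.
Sum = Σ Δu_i · f(u_i).
Sum = 121.6875.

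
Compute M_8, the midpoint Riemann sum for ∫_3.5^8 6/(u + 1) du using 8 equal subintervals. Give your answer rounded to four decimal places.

Δu = (8 − 3.5)/8 = 0.5625.
Midpoints: 3.78125, 4.34375, 4.90625, 5.46875, 6.03125, 6.59375, 7.15625, 7.71875.
f(3.78125) = 64/51, f(4.34375) = 64/57, f(4.90625) = 64/63, f(5.46875) = 64/69, f(6.03125) = 64/75, f(6.59375) = 64/81, f(7.15625) = 64/87, f(7.71875) = 64/93.
Sum = Δu · [f(3.78125) + f(4.34375) + f(4.90625) + ...].
Sum ≈ 4.1560.

4.1560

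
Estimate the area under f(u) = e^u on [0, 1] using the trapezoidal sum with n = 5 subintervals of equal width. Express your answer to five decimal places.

1.72401

Δu = (1 − 0)/5 = 0.2.
f(0) ≈ 1.00000, f(0.2) ≈ 1.22140, f(0.4) ≈ 1.49182, f(0.6) ≈ 1.82212, f(0.8) ≈ 2.22554, f(1) ≈ 2.71828.
T_5 = (Δu/2)·[f(u_0) + 2f(u_1) + ... + 2f(u_{4}) + f(u_5)].
Sum ≈ 1.72401.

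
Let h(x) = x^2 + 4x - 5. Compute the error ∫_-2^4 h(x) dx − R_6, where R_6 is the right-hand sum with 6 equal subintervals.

-19

Exact integral: ∫_-2^4 h(x) dx = 18.
R_6 = 37.
Error = 18 − 37 = -19.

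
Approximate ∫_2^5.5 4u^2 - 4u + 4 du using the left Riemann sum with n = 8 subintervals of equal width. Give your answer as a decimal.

153.20703125

Δu = (5.5 − 2)/8 = 0.4375.
Left endpoints: 2, 2.4375, 2.875, 3.3125, 3.75, 4.1875, 4.625, 5.0625.
f(2) = 12, f(2.4375) = 18.015625, f(2.875) = 25.5625, f(3.3125) = 34.640625, f(3.75) = 45.25, f(4.1875) = 57.390625, f(4.625) = 71.0625, f(5.0625) = 86.265625.
Sum = Δu · [f(2) + f(2.4375) + f(2.875) + ...].
Sum = 153.20703125.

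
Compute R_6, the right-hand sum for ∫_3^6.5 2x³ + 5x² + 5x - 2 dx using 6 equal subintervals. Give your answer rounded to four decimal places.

1545.5558

Δx = (6.5 − 3)/6 = 7/12.
Right endpoints: 43/12, 25/6, 4.75, 16/3, 71/12, 6.5.
f(43/12) = 148729/864, f(25/6) = 13517/54, f(4.75) = 348.90625, f(16/3) = 12698/27, f(71/12) = 532973/864, f(6.5) = 791.
Sum = Δx · [f(43/12) + f(25/6) + f(4.75) + ...].
Sum ≈ 1545.5558.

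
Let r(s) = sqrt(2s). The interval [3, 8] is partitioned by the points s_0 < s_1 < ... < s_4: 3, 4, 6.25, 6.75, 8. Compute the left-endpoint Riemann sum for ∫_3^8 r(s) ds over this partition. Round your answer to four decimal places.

15.1740

Subinterval widths: 1, 2.25, 0.5, 1.25.
Left endpoints: 3, 4, 6.25, 6.75.
r(3) ≈ 2.4495, r(4) ≈ 2.8284, r(6.25) ≈ 3.5355, r(6.75) ≈ 3.6742.
Sum = Σ Δs_i · r(s_i).
Sum ≈ 15.1740.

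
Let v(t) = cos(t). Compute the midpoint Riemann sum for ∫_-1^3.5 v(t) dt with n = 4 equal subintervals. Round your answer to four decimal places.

Δt = (3.5 − (-1))/4 = 1.125.
Midpoints: -0.4375, 0.6875, 1.8125, 2.9375.
v(-0.4375) ≈ 0.9058, v(0.6875) ≈ 0.7728, v(1.8125) ≈ -0.2394, v(2.9375) ≈ -0.9792.
Sum = Δt · [v(-0.4375) + v(0.6875) + v(1.8125) + v(2.9375)].
Sum ≈ 0.5176.

0.5176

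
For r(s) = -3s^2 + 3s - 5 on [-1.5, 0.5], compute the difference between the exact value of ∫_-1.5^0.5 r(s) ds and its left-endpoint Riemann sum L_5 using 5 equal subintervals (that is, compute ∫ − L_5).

2.56

Exact integral: ∫_-1.5^0.5 r(s) ds = -16.5.
L_5 = -19.06.
Error = -16.5 − (-19.06) = 2.56.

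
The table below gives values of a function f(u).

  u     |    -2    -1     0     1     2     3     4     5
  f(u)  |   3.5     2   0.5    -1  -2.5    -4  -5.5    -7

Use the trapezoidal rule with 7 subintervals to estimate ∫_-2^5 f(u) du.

-12.25

Δu = 1.
T_7 = (1/2)·[3.5 + 2·2 + 2·0.5 + 2·(-1) + 2·(-2.5) + 2·(-4) + 2·(-5.5) + (-7)] = -12.25.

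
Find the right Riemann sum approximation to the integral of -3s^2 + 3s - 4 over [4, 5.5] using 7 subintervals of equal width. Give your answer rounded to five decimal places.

Δs = (5.5 − 4)/7 = 3/14.
Right endpoints: 59/14, 31/7, 65/14, 34/7, 71/14, 37/7, 5.5.
f(59/14) = -8749/196, f(31/7) = -2428/49, f(65/14) = -10729/196, f(34/7) = -2950/49, f(71/14) = -12925/196, f(37/7) = -3526/49, f(5.5) = -78.25.
Sum = Δs · [f(59/14) + f(31/7) + f(65/14) + ...].
Sum ≈ -91.13265.

-91.13265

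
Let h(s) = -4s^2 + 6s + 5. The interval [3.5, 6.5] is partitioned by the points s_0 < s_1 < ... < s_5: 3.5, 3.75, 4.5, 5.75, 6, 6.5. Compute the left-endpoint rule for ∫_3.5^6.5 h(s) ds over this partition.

Subinterval widths: 0.25, 0.75, 1.25, 0.25, 0.5.
Left endpoints: 3.5, 3.75, 4.5, 5.75, 6.
h(3.5) = -23, h(3.75) = -28.75, h(4.5) = -49, h(5.75) = -92.75, h(6) = -103.
Sum = Σ Δs_i · h(s_i).
Sum = -163.25.

-163.25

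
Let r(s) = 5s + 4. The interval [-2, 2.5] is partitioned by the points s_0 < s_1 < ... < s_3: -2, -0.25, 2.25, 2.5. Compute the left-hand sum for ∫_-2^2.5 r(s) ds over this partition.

Subinterval widths: 1.75, 2.5, 0.25.
Left endpoints: -2, -0.25, 2.25.
r(-2) = -6, r(-0.25) = 2.75, r(2.25) = 15.25.
Sum = Σ Δs_i · r(s_i).
Sum = 0.1875.

0.1875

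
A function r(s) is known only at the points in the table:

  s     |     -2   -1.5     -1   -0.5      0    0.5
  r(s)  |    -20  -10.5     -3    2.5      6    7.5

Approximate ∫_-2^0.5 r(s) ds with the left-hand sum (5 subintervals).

Δs = 0.5.
Sum = 0.5·[(-20) + (-10.5) + (-3) + 2.5 + 6] = -12.5.

-12.5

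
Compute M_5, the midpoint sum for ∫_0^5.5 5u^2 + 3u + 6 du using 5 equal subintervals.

352.89375

Δu = (5.5 − 0)/5 = 1.1.
Midpoints: 0.55, 1.65, 2.75, 3.85, 4.95.
f(0.55) = 9.1625, f(1.65) = 24.5625, f(2.75) = 52.0625, f(3.85) = 91.6625, f(4.95) = 143.3625.
Sum = Δu · [f(0.55) + f(1.65) + f(2.75) + f(3.85) + f(4.95)].
Sum = 352.89375.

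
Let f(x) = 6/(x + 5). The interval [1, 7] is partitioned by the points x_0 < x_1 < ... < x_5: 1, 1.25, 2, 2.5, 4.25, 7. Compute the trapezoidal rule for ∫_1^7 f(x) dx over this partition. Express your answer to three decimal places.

4.188

Subinterval widths: 0.25, 0.75, 0.5, 1.75, 2.75.
f(1) = 1, f(1.25) = 0.96, f(2) = 6/7, f(2.5) = 0.8, f(4.25) = 24/37, f(7) = 0.5.
On each subinterval the trapezoid contributes (Δx_i/2)·[f(x_{i-1}) + f(x_i)].
Sum ≈ 4.188.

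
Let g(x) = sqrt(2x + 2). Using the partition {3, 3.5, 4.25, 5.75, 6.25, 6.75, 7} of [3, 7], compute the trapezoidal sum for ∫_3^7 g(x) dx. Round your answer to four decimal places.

13.7821

Subinterval widths: 0.5, 0.75, 1.5, 0.5, 0.5, 0.25.
g(3) ≈ 2.8284, g(3.5) ≈ 3.0000, g(4.25) ≈ 3.2404, g(5.75) ≈ 3.6742, g(6.25) ≈ 3.8079, g(6.75) ≈ 3.9370, g(7) ≈ 4.0000.
On each subinterval the trapezoid contributes (Δx_i/2)·[g(x_{i-1}) + g(x_i)].
Sum ≈ 13.7821.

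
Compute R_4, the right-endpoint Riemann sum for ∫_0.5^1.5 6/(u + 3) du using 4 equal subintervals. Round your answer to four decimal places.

1.4613

Δu = (1.5 − 0.5)/4 = 0.25.
Right endpoints: 0.75, 1, 1.25, 1.5.
f(0.75) = 1.6, f(1) = 1.5, f(1.25) = 24/17, f(1.5) = 4/3.
Sum = Δu · [f(0.75) + f(1) + f(1.25) + f(1.5)].
Sum ≈ 1.4613.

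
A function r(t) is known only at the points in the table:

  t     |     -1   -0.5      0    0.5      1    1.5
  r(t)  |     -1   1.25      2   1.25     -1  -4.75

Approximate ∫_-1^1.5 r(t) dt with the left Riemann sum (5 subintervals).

Δt = 0.5.
Sum = 0.5·[(-1) + 1.25 + 2 + 1.25 + (-1)] = 1.25.

1.25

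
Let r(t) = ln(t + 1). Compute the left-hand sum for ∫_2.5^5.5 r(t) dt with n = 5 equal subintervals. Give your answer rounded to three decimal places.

Δt = (5.5 − 2.5)/5 = 0.6.
Left endpoints: 2.5, 3.1, 3.7, 4.3, 4.9.
r(2.5) ≈ 1.253, r(3.1) ≈ 1.411, r(3.7) ≈ 1.548, r(4.3) ≈ 1.668, r(4.9) ≈ 1.775.
Sum = Δt · [r(2.5) + r(3.1) + r(3.7) + r(4.3) + r(4.9)].
Sum ≈ 4.592.

4.592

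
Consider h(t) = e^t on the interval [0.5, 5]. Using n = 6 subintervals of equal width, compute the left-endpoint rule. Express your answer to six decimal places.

98.543712

Δt = (5 − 0.5)/6 = 0.75.
Left endpoints: 0.5, 1.25, 2, 2.75, 3.5, 4.25.
h(0.5) ≈ 1.648721, h(1.25) ≈ 3.490343, h(2) ≈ 7.389056, h(2.75) ≈ 15.642632, h(3.5) ≈ 33.115452, h(4.25) ≈ 70.105412.
Sum = Δt · [h(0.5) + h(1.25) + h(2) + ...].
Sum ≈ 98.543712.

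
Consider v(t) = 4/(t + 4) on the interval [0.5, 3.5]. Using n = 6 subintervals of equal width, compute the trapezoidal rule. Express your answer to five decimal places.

Δt = (3.5 − 0.5)/6 = 0.5.
v(0.5) = 8/9, v(1) = 0.8, v(1.5) = 8/11, v(2) = 2/3, v(2.5) = 8/13, v(3) = 4/7, v(3.5) = 8/15.
T_6 = (Δt/2)·[v(t_0) + 2v(t_1) + ... + 2v(t_{5}) + v(t_6)].
Sum ≈ 2.04593.

2.04593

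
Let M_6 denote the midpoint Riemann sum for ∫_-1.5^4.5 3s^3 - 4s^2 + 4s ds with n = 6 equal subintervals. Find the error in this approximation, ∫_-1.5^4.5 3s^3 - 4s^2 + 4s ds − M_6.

Exact integral: ∫_-1.5^4.5 f(s) ds = 213.75.
M_6 = 209.
Error = 213.75 − 209 = 4.75.

4.75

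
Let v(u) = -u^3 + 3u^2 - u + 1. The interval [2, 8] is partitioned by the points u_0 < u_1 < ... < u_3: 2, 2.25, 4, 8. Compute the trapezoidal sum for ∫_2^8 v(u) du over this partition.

Subinterval widths: 0.25, 1.75, 4.
v(2) = 3, v(2.25) = 2.546875, v(4) = -19, v(8) = -327.
On each subinterval the trapezoid contributes (Δu_i/2)·[v(u_{i-1}) + v(u_i)].
Sum = -705.703125.

-705.703125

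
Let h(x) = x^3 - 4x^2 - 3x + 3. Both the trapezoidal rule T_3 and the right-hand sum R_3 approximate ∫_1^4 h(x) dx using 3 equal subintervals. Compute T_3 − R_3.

3

T_3 = -32.
R_3 = -35.
T_3 − R_3 = 3.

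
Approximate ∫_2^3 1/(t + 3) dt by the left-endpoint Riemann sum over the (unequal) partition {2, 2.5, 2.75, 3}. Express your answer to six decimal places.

Subinterval widths: 0.5, 0.25, 0.25.
Left endpoints: 2, 2.5, 2.75.
f(2) = 0.2, f(2.5) = 2/11, f(2.75) = 4/23.
Sum = Σ Δt_i · f(t_i).
Sum ≈ 0.188933.

0.188933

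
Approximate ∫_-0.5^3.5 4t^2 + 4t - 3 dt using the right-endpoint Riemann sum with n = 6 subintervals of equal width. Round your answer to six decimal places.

91.851852

Δt = (3.5 − (-0.5))/6 = 2/3.
Right endpoints: 1/6, 5/6, 1.5, 13/6, 17/6, 3.5.
f(1/6) = -20/9, f(5/6) = 28/9, f(1.5) = 12, f(13/6) = 220/9, f(17/6) = 364/9, f(3.5) = 60.
Sum = Δt · [f(1/6) + f(5/6) + f(1.5) + ...].
Sum ≈ 91.851852.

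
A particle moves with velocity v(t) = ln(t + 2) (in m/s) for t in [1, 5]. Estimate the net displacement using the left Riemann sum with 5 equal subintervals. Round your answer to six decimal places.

5.976494

Δt = (5 − 1)/5 = 0.8.
Left endpoints: 1, 1.8, 2.6, 3.4, 4.2.
v(1) ≈ 1.098612, v(1.8) ≈ 1.335001, v(2.6) ≈ 1.526056, v(3.4) ≈ 1.686399, v(4.2) ≈ 1.824549.
Sum = Δt · [v(1) + v(1.8) + v(2.6) + v(3.4) + v(4.2)].
Sum ≈ 5.976494.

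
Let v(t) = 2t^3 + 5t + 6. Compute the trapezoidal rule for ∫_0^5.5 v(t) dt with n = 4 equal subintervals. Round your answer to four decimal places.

Δt = (5.5 − 0)/4 = 1.375.
v(0) = 6, v(1.375) = 18.07421875, v(2.75) = 61.34375, v(4.125) = 167.00390625, v(5.5) = 366.25.
T_4 = (Δt/2)·[v(t_0) + 2v(t_1) + 2v(t_2) + 2v(t_3) + v(t_4)].
Sum ≈ 594.7520.

594.7520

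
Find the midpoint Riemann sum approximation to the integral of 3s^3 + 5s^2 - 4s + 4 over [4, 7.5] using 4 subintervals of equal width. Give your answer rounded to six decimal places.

2698.332520

Δs = (7.5 − 4)/4 = 0.875.
Midpoints: 4.4375, 5.3125, 6.1875, 7.0625.
f(4.4375) = 1420693/4096, f(5.3125) = 2349719/4096, f(6.1875) = 3609985/4096, f(7.0625) = 5250883/4096.
Sum = Δs · [f(4.4375) + f(5.3125) + f(6.1875) + f(7.0625)].
Sum ≈ 2698.332520.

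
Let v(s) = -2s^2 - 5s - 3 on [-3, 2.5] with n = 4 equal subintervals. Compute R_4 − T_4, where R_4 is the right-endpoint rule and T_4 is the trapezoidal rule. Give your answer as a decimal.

R_4 = -56.6328125.
T_4 = -41.5078125.
R_4 − T_4 = -15.125.

-15.125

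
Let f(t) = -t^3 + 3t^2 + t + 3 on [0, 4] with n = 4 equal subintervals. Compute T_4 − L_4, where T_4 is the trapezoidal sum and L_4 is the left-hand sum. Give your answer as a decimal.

T_4 = 18.
L_4 = 24.
T_4 − L_4 = -6.

-6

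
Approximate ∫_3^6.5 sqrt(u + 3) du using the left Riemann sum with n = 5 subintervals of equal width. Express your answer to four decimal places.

Δu = (6.5 − 3)/5 = 0.7.
Left endpoints: 3, 3.7, 4.4, 5.1, 5.8.
f(3) ≈ 2.4495, f(3.7) ≈ 2.5884, f(4.4) ≈ 2.7203, f(5.1) ≈ 2.8460, f(5.8) ≈ 2.9665.
Sum = Δu · [f(3) + f(3.7) + f(4.4) + f(5.1) + f(5.8)].
Sum ≈ 9.4995.

9.4995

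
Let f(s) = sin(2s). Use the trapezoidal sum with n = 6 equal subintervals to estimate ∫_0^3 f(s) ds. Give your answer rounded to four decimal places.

Δs = (3 − 0)/6 = 0.5.
f(0) ≈ 0.0000, f(0.5) ≈ 0.8415, f(1) ≈ 0.9093, f(1.5) ≈ 0.1411, f(2) ≈ -0.7568, f(2.5) ≈ -0.9589, f(3) ≈ -0.2794.
T_6 = (Δs/2)·[f(s_0) + 2f(s_1) + ... + 2f(s_{5}) + f(s_6)].
Sum ≈ 0.0182.

0.0182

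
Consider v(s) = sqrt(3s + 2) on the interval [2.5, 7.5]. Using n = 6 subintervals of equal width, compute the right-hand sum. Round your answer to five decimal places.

Δs = (7.5 − 2.5)/6 = 5/6.
Right endpoints: 10/3, 25/6, 5, 35/6, 20/3, 7.5.
v(10/3) ≈ 3.46410, v(25/6) ≈ 3.80789, v(5) ≈ 4.12311, v(35/6) ≈ 4.41588, v(20/3) ≈ 4.69042, v(7.5) ≈ 4.94975.
Sum = Δs · [v(10/3) + v(25/6) + v(5) + ...].
Sum ≈ 21.20928.

21.20928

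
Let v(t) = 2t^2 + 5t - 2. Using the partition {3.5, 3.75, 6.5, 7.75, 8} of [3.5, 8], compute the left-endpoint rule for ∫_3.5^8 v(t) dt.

Subinterval widths: 0.25, 2.75, 1.25, 0.25.
Left endpoints: 3.5, 3.75, 6.5, 7.75.
v(3.5) = 40, v(3.75) = 44.875, v(6.5) = 115, v(7.75) = 156.875.
Sum = Σ Δt_i · v(t_i).
Sum = 316.375.

316.375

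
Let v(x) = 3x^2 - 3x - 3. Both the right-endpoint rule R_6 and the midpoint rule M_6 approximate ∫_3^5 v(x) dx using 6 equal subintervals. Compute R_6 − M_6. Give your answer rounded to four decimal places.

7.1667

R_6 ≈ 75.111111.
M_6 ≈ 67.944444.
R_6 − M_6 ≈ 7.1667.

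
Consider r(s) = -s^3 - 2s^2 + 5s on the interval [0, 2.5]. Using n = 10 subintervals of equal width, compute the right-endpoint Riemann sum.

Δs = (2.5 − 0)/10 = 0.25.
Right endpoints: 0.25, 0.5, 0.75, 1, 1.25, 1.5, 1.75, 2, 2.25, 2.5.
r(0.25) = 1.109375, r(0.5) = 1.875, r(0.75) = 2.203125, r(1) = 2, r(1.25) = 1.171875, r(1.5) = -0.375, r(1.75) = -2.734375, r(2) = -6, r(2.25) = -10.265625, r(2.5) = -15.625.
Sum = Δs · [r(0.25) + r(0.5) + r(0.75) + ...].
Sum = -6.66015625.

-6.66015625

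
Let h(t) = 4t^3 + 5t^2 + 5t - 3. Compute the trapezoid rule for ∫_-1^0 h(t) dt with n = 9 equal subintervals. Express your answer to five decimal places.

Δt = (0 − (-1))/9 = 1/9.
h(-1) = -7, h(-8/9) = -4595/729, h(-7/9) = -4189/729, h(-2/3) = -143/27, h(-5/9) = -3587/729, h(-4/9) = -3343/729, h(-1/3) = -115/27, h(-2/9) = -2849/729, h(-1/9) = -2551/729, h(0) = -3.
T_9 = (Δt/2)·[h(t_0) + 2h(t_1) + ... + 2h(t_{8}) + h(t_9)].
Sum ≈ -4.83539.

-4.83539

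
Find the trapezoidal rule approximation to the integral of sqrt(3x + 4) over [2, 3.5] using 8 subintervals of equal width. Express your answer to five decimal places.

5.24234

Δx = (3.5 − 2)/8 = 0.1875.
f(2) ≈ 3.16228, f(2.1875) ≈ 3.25000, f(2.375) ≈ 3.33542, f(2.5625) ≈ 3.41870, f(2.75) ≈ 3.50000, f(2.9375) ≈ 3.57946, f(3.125) ≈ 3.65718, f(3.3125) ≈ 3.73330, f(3.5) ≈ 3.80789.
T_8 = (Δx/2)·[f(x_0) + 2f(x_1) + ... + 2f(x_{7}) + f(x_8)].
Sum ≈ 5.24234.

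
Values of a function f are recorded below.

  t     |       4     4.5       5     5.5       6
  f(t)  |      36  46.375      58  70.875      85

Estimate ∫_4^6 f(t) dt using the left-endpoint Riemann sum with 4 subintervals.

105.625

Δt = 0.5.
Sum = 0.5·[36 + 46.375 + 58 + 70.875] = 105.625.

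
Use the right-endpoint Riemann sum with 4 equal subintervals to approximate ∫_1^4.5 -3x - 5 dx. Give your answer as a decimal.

Δx = (4.5 − 1)/4 = 0.875.
Right endpoints: 1.875, 2.75, 3.625, 4.5.
f(1.875) = -10.625, f(2.75) = -13.25, f(3.625) = -15.875, f(4.5) = -18.5.
Sum = Δx · [f(1.875) + f(2.75) + f(3.625) + f(4.5)].
Sum = -50.96875.

-50.96875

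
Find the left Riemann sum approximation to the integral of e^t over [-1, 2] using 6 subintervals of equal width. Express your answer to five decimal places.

5.41155

Δt = (2 − (-1))/6 = 0.5.
Left endpoints: -1, -0.5, 0, 0.5, 1, 1.5.
f(-1) ≈ 0.36788, f(-0.5) ≈ 0.60653, f(0) ≈ 1.00000, f(0.5) ≈ 1.64872, f(1) ≈ 2.71828, f(1.5) ≈ 4.48169.
Sum = Δt · [f(-1) + f(-0.5) + f(0) + ...].
Sum ≈ 5.41155.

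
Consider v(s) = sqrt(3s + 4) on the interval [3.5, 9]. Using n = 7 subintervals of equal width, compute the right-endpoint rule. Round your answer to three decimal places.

Δs = (9 − 3.5)/7 = 11/14.
Right endpoints: 30/7, 71/14, 41/7, 93/14, 52/7, 115/14, 9.
v(30/7) ≈ 4.106, v(71/14) ≈ 4.383, v(41/7) ≈ 4.645, v(93/14) ≈ 4.892, v(52/7) ≈ 5.127, v(115/14) ≈ 5.352, v(9) ≈ 5.568.
Sum = Δs · [v(30/7) + v(71/14) + v(41/7) + ...].
Sum ≈ 26.771.

26.771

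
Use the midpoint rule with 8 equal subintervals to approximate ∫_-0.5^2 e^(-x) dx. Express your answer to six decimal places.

1.507245

Δx = (2 − (-0.5))/8 = 0.3125.
Midpoints: -0.34375, -0.03125, 0.28125, 0.59375, 0.90625, 1.21875, 1.53125, 1.84375.
f(-0.34375) ≈ 1.410226, f(-0.03125) ≈ 1.031743, f(0.28125) ≈ 0.754840, f(0.59375) ≈ 0.552252, f(0.90625) ≈ 0.404037, f(1.21875) ≈ 0.295599, f(1.53125) ≈ 0.216265, f(1.84375) ≈ 0.158223.
Sum = Δx · [f(-0.34375) + f(-0.03125) + f(0.28125) + ...].
Sum ≈ 1.507245.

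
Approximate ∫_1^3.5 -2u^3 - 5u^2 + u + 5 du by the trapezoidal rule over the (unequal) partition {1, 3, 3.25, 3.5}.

Subinterval widths: 2, 0.25, 0.25.
f(1) = -1, f(3) = -91, f(3.25) = -113.21875, f(3.5) = -138.5.
On each subinterval the trapezoid contributes (Δu_i/2)·[f(u_{i-1}) + f(u_i)].
Sum = -148.9921875.

-148.9921875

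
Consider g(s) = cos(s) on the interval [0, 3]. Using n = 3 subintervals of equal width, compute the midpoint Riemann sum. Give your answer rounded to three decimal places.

0.147

Δs = (3 − 0)/3 = 1.
Midpoints: 0.5, 1.5, 2.5.
g(0.5) ≈ 0.878, g(1.5) ≈ 0.071, g(2.5) ≈ -0.801.
Sum = Δs · [g(0.5) + g(1.5) + g(2.5)].
Sum ≈ 0.147.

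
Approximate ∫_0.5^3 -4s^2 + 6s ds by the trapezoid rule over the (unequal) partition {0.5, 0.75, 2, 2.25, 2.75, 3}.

-11

Subinterval widths: 0.25, 1.25, 0.25, 0.5, 0.25.
f(0.5) = 2, f(0.75) = 2.25, f(2) = -4, f(2.25) = -6.75, f(2.75) = -13.75, f(3) = -18.
On each subinterval the trapezoid contributes (Δs_i/2)·[f(s_{i-1}) + f(s_i)].
Sum = -11.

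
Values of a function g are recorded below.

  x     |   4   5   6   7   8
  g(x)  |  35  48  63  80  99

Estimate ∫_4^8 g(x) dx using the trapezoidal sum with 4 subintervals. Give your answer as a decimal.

258

Δx = 1.
T_4 = (1/2)·[35 + 2·48 + 2·63 + 2·80 + 99] = 258.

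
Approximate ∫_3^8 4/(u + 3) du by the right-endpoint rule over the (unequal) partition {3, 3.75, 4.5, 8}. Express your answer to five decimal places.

Subinterval widths: 0.75, 0.75, 3.5.
Right endpoints: 3.75, 4.5, 8.
f(3.75) = 16/27, f(4.5) = 8/15, f(8) = 4/11.
Sum = Σ Δu_i · f(u_i).
Sum ≈ 2.11717.

2.11717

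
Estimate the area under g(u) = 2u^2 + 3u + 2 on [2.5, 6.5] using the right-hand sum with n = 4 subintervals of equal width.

278

Δu = (6.5 − 2.5)/4 = 1.
Right endpoints: 3.5, 4.5, 5.5, 6.5.
g(3.5) = 37, g(4.5) = 56, g(5.5) = 79, g(6.5) = 106.
Sum = Δu · [g(3.5) + g(4.5) + g(5.5) + g(6.5)].
Sum = 278.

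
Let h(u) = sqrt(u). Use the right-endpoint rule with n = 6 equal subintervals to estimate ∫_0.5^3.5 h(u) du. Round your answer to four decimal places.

Δu = (3.5 − 0.5)/6 = 0.5.
Right endpoints: 1, 1.5, 2, 2.5, 3, 3.5.
h(1) ≈ 1.0000, h(1.5) ≈ 1.2247, h(2) ≈ 1.4142, h(2.5) ≈ 1.5811, h(3) ≈ 1.7321, h(3.5) ≈ 1.8708.
Sum = Δu · [h(1) + h(1.5) + h(2) + ...].
Sum ≈ 4.4115.

4.4115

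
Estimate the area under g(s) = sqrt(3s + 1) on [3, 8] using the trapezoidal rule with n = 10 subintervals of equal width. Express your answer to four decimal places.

20.7469

Δs = (8 − 3)/10 = 0.5.
g(3) ≈ 3.1623, g(3.5) ≈ 3.3912, g(4) ≈ 3.6056, g(4.5) ≈ 3.8079, g(5) ≈ 4.0000, g(5.5) ≈ 4.1833, g(6) ≈ 4.3589, g(6.5) ≈ 4.5277, g(7) ≈ 4.6904, g(7.5) ≈ 4.8477, g(8) ≈ 5.0000.
T_10 = (Δs/2)·[g(s_0) + 2g(s_1) + ... + 2g(s_{9}) + g(s_10)].
Sum ≈ 20.7469.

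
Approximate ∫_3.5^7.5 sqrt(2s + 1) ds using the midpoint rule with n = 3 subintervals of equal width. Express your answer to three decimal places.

Δs = (7.5 − 3.5)/3 = 4/3.
Midpoints: 25/6, 5.5, 41/6.
f(25/6) ≈ 3.055, f(5.5) ≈ 3.464, f(41/6) ≈ 3.830.
Sum = Δs · [f(25/6) + f(5.5) + f(41/6)].
Sum ≈ 13.798.

13.798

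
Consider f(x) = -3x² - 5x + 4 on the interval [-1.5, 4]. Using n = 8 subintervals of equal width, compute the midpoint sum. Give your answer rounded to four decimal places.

-79.1001

Δx = (4 − (-1.5))/8 = 0.6875.
Midpoints: -1.15625, -0.46875, 0.21875, 0.90625, 1.59375, 2.28125, 2.96875, 3.65625.
f(-1.15625) = 5909/1024, f(-0.46875) = 5821/1024, f(0.21875) = 2829/1024, f(0.90625) = -3067/1024, f(1.59375) = -11867/1024, f(2.28125) = -23571/1024, f(2.96875) = -38179/1024, f(3.65625) = -55691/1024.
Sum = Δx · [f(-1.15625) + f(-0.46875) + f(0.21875) + ...].
Sum ≈ -79.1001.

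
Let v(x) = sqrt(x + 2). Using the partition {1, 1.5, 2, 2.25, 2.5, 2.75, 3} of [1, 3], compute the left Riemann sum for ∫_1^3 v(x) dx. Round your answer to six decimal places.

3.892020

Subinterval widths: 0.5, 0.5, 0.25, 0.25, 0.25, 0.25.
Left endpoints: 1, 1.5, 2, 2.25, 2.5, 2.75.
v(1) ≈ 1.732051, v(1.5) ≈ 1.870829, v(2) ≈ 2.000000, v(2.25) ≈ 2.061553, v(2.5) ≈ 2.121320, v(2.75) ≈ 2.179449.
Sum = Σ Δx_i · v(x_i).
Sum ≈ 3.892020.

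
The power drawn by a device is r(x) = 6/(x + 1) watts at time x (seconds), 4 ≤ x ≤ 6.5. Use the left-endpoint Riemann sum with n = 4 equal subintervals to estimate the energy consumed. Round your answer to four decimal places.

2.5621

Δx = (6.5 − 4)/4 = 0.625.
Left endpoints: 4, 4.625, 5.25, 5.875.
r(4) = 1.2, r(4.625) = 16/15, r(5.25) = 0.96, r(5.875) = 48/55.
Sum = Δx · [r(4) + r(4.625) + r(5.25) + r(5.875)].
Sum ≈ 2.5621.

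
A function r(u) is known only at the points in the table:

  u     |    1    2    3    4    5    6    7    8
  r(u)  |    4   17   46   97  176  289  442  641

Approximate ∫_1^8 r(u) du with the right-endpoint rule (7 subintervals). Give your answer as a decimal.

1708

Δu = 1.
Sum = 1·[17 + 46 + 97 + 176 + 289 + 442 + 641] = 1708.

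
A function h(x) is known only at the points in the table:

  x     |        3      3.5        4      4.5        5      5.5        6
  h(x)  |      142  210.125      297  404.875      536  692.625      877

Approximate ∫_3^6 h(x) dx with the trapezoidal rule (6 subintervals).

Δx = 0.5.
T_6 = (0.5/2)·[142 + 2·210.125 + 2·297 + 2·404.875 + 2·536 + 2·692.625 + 877] = 1325.0625.

1325.0625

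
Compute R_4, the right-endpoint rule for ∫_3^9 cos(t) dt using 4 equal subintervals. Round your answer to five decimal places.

0.27732

Δt = (9 − 3)/4 = 1.5.
Right endpoints: 4.5, 6, 7.5, 9.
f(4.5) ≈ -0.21080, f(6) ≈ 0.96017, f(7.5) ≈ 0.34664, f(9) ≈ -0.91113.
Sum = Δt · [f(4.5) + f(6) + f(7.5) + f(9)].
Sum ≈ 0.27732.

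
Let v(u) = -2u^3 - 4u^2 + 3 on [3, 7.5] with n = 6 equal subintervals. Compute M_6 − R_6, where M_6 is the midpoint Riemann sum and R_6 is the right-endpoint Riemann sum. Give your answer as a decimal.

M_6 = -2047.04296875.
R_6 = -2436.5390625.
M_6 − R_6 = 389.49609375.

389.49609375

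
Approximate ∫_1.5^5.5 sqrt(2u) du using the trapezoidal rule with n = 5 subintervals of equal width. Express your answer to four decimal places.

Δu = (5.5 − 1.5)/5 = 0.8.
f(1.5) ≈ 1.7321, f(2.3) ≈ 2.1448, f(3.1) ≈ 2.4900, f(3.9) ≈ 2.7928, f(4.7) ≈ 3.0659, f(5.5) ≈ 3.3166.
T_5 = (Δu/2)·[f(u_0) + 2f(u_1) + ... + 2f(u_{4}) + f(u_5)].
Sum ≈ 10.4143.

10.4143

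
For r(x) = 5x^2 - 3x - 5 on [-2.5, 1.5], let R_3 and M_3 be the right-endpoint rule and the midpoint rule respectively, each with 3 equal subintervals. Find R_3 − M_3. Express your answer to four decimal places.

-12.4444

R_3 ≈ 2.259259.
M_3 ≈ 14.703704.
R_3 − M_3 ≈ -12.4444.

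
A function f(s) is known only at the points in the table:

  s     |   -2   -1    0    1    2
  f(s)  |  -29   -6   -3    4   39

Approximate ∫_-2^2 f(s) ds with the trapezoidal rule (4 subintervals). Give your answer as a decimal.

0

Δs = 1.
T_4 = (1/2)·[(-29) + 2·(-6) + 2·(-3) + 2·4 + 39] = 0.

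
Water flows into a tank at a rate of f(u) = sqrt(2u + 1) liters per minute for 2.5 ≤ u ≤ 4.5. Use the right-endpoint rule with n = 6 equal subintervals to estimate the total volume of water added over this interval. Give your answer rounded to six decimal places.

Δu = (4.5 − 2.5)/6 = 1/3.
Right endpoints: 17/6, 19/6, 3.5, 23/6, 25/6, 4.5.
f(17/6) ≈ 2.581989, f(19/6) ≈ 2.708013, f(3.5) ≈ 2.828427, f(23/6) ≈ 2.943920, f(25/6) ≈ 3.055050, f(4.5) ≈ 3.162278.
Sum = Δu · [f(17/6) + f(19/6) + f(3.5) + ...].
Sum ≈ 5.759892.

5.759892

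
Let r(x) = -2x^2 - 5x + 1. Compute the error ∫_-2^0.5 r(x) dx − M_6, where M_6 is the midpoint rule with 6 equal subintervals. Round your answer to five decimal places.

Exact integral: ∫_-2^0.5 r(x) dx ≈ 6.4583333.
M_6 ≈ 6.5306713.
Error ≈ 6.4583333 − 6.5306713 ≈ -0.07234.

-0.07234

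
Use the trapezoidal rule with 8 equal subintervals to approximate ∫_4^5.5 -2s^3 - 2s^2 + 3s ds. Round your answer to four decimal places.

-376.6743

Δs = (5.5 − 4)/8 = 0.1875.
f(4) = -148, f(4.1875) = -346859/2048, f(4.375) = -192.63671875, f(4.5625) = -446249/2048, f(4.75) = -245.21875, f(4.9375) = -562559/2048, f(5.125) = -306.37890625, f(5.3125) = -697085/2048, f(5.5) = -376.75.
T_8 = (Δs/2)·[f(s_0) + 2f(s_1) + ... + 2f(s_{7}) + f(s_8)].
Sum ≈ -376.6743.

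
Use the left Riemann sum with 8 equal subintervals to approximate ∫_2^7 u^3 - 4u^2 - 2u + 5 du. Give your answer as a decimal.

Δu = (7 − 2)/8 = 0.625.
Left endpoints: 2, 2.625, 3.25, 3.875, 4.5, 5.125, 5.75, 6.375.
f(2) = -7, f(2.625) = -4979/512, f(3.25) = -9.421875, f(3.875) = -2369/512, f(4.5) = 6.125, f(5.125) = 12441/512, f(5.75) = 51.359375, f(6.375) = 45451/512.
Sum = Δu · [f(2) + f(2.625) + f(3.25) + ...].
Sum = 87.36328125.

87.36328125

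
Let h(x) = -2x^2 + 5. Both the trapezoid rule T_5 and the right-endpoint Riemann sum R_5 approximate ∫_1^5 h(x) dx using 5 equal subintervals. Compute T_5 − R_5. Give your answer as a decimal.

T_5 = -63.52.
R_5 = -82.72.
T_5 − R_5 = 19.2.

19.2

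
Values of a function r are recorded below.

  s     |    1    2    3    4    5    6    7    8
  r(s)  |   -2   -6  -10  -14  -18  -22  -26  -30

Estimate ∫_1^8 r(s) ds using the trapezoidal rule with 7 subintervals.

Δs = 1.
T_7 = (1/2)·[(-2) + 2·(-6) + 2·(-10) + 2·(-14) + 2·(-18) + 2·(-22) + 2·(-26) + (-30)] = -112.

-112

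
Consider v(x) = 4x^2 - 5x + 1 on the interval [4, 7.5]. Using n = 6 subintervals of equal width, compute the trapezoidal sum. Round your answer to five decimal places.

Δx = (7.5 − 4)/6 = 7/12.
v(4) = 45, v(55/12) = 559/9, v(31/6) = 1475/18, v(5.75) = 104.5, v(19/3) = 1168/9, v(83/12) = 1420/9, v(7.5) = 188.5.
T_6 = (Δx/2)·[v(x_0) + 2v(x_1) + ... + 2v(x_{5}) + v(x_6)].
Sum ≈ 380.83565.

380.83565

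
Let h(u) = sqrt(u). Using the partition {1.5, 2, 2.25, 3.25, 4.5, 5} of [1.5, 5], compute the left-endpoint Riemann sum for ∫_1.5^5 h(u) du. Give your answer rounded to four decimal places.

Subinterval widths: 0.5, 0.25, 1, 1.25, 0.5.
Left endpoints: 1.5, 2, 2.25, 3.25, 4.5.
h(1.5) ≈ 1.2247, h(2) ≈ 1.4142, h(2.25) ≈ 1.5000, h(3.25) ≈ 1.8028, h(4.5) ≈ 2.1213.
Sum = Σ Δu_i · h(u_i).
Sum ≈ 5.7801.

5.7801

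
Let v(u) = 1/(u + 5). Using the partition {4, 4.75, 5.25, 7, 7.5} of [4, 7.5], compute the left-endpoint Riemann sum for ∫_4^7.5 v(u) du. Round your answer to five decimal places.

Subinterval widths: 0.75, 0.5, 1.75, 0.5.
Left endpoints: 4, 4.75, 5.25, 7.
v(4) = 1/9, v(4.75) = 4/39, v(5.25) = 4/41, v(7) = 1/12.
Sum = Σ Δu_i · v(u_i).
Sum ≈ 0.34701.

0.34701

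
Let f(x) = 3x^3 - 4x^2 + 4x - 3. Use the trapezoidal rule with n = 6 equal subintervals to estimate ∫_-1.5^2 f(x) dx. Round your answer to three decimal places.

Δx = (2 − (-1.5))/6 = 7/12.
f(-1.5) = -28.125, f(-11/12) = -2369/192, f(-1/3) = -44/9, f(0.25) = -2.203125, f(5/6) = -17/24, f(17/12) = 1825/576, f(2) = 13.
T_6 = (Δx/2)·[f(x_0) + 2f(x_1) + ... + 2f(x_{5}) + f(x_6)].
Sum ≈ -14.311.

-14.311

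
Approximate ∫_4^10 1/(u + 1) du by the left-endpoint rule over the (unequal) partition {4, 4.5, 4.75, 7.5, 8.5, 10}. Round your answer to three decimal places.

0.899

Subinterval widths: 0.5, 0.25, 2.75, 1, 1.5.
Left endpoints: 4, 4.5, 4.75, 7.5, 8.5.
f(4) = 0.2, f(4.5) = 2/11, f(4.75) = 4/23, f(7.5) = 2/17, f(8.5) = 2/19.
Sum = Σ Δu_i · f(u_i).
Sum ≈ 0.899.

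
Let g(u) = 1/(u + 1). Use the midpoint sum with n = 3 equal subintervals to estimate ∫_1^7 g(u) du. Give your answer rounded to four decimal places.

1.3524

Δu = (7 − 1)/3 = 2.
Midpoints: 2, 4, 6.
g(2) = 1/3, g(4) = 0.2, g(6) = 1/7.
Sum = Δu · [g(2) + g(4) + g(6)].
Sum ≈ 1.3524.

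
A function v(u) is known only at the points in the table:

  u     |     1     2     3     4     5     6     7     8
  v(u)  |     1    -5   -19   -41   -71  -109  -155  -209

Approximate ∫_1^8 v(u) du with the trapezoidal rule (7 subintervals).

Δu = 1.
T_7 = (1/2)·[1 + 2·(-5) + 2·(-19) + 2·(-41) + 2·(-71) + 2·(-109) + 2·(-155) + (-209)] = -504.

-504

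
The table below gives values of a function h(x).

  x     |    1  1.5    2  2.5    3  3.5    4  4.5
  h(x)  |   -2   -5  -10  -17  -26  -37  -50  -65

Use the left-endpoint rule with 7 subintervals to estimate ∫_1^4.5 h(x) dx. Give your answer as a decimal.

-73.5

Δx = 0.5.
Sum = 0.5·[(-2) + (-5) + (-10) + (-17) + (-26) + (-37) + (-50)] = -73.5.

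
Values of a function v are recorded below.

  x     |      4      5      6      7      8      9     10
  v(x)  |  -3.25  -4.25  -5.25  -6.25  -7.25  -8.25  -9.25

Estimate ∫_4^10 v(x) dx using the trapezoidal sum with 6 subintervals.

Δx = 1.
T_6 = (1/2)·[(-3.25) + 2·(-4.25) + 2·(-5.25) + 2·(-6.25) + 2·(-7.25) + 2·(-8.25) + (-9.25)] = -37.5.

-37.5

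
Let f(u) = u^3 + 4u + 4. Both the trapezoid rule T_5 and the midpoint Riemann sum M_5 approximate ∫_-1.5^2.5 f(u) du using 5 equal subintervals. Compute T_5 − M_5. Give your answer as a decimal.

T_5 = 33.14.
M_5 = 32.18.
T_5 − M_5 = 0.96.

0.96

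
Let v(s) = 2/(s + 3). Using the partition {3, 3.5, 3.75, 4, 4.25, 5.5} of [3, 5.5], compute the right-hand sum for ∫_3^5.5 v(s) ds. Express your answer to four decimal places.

0.6624

Subinterval widths: 0.5, 0.25, 0.25, 0.25, 1.25.
Right endpoints: 3.5, 3.75, 4, 4.25, 5.5.
v(3.5) = 4/13, v(3.75) = 8/27, v(4) = 2/7, v(4.25) = 8/29, v(5.5) = 4/17.
Sum = Σ Δs_i · v(s_i).
Sum ≈ 0.6624.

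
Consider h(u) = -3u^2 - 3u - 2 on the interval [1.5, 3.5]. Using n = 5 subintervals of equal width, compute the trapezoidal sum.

Δu = (3.5 − 1.5)/5 = 0.4.
h(1.5) = -13.25, h(1.9) = -18.53, h(2.3) = -24.77, h(2.7) = -31.97, h(3.1) = -40.13, h(3.5) = -49.25.
T_5 = (Δu/2)·[h(u_0) + 2h(u_1) + ... + 2h(u_{4}) + h(u_5)].
Sum = -58.66.

-58.66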